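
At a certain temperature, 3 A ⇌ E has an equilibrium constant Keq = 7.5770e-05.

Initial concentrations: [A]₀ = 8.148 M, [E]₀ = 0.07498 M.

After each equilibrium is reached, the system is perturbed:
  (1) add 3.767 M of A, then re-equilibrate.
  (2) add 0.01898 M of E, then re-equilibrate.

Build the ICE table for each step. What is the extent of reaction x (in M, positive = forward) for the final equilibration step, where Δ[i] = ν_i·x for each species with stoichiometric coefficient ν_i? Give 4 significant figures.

Q₀ = 1.3861e-04 vs Keq = 7.5770e-05 ⇒ Q>K, reverse
Step 1:
                   A          E
  Initial      8.148    0.07498
  Change     0.09751    -0.0325
  Equil        8.246    0.04248
  solve Keq expr → x = -0.0325; check Q = 7.5770e-05
Then add 3.767 M of A.
Step 2:
                   A          E
  Initial      12.01    0.04248
  Change     -0.2431    0.08105
  Equil        11.77     0.1235
  solve Keq expr → x = 0.08105; check Q = 7.5770e-05
Then add 0.01898 M of E.
Step 3:
                   A          E
  Initial      11.77     0.1425
  Change     0.05201   -0.01734
  Equil        11.82     0.1252
  solve Keq expr → x = -0.01734; check Q = 7.5770e-05

x = -0.01734 M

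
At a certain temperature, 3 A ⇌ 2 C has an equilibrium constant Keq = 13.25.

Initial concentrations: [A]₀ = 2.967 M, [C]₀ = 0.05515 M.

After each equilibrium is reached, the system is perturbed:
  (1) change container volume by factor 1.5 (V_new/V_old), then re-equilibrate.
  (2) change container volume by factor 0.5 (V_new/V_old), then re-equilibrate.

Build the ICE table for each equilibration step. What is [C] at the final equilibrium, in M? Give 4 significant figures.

[C]_eq = 2.23 M

Q₀ = 1.1645e-04 vs Keq = 13.25 ⇒ Q<K, forward
Step 1:
                    A           C
  I             2.967     0.05515
  C            -2.379       1.586
  E             0.588       1.641
  solve Keq expr → x = 0.793; check Q = 13.25
Then change container volume by factor 1.5 (V_new/V_old).
Step 2:
                    A           C
  I             0.392       1.094
  C           0.04794    -0.03196
  E            0.4399       1.062
  solve Keq expr → x = -0.01598; check Q = 13.25
Then change container volume by factor 0.5 (V_new/V_old).
Step 3:
                    A           C
  I            0.8799       2.124
  C           -0.1585      0.1057
  E            0.7213        2.23
  solve Keq expr → x = 0.05285; check Q = 13.25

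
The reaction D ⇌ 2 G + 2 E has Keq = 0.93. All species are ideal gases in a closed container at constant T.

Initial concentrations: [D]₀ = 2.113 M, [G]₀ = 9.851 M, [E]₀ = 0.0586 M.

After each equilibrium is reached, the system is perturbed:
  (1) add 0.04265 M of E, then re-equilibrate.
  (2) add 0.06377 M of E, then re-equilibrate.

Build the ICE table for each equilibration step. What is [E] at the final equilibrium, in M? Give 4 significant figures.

[E]_eq = 0.143 M

Q₀ = 0.1577 vs Keq = 0.93 ⇒ Q<K, forward
Step 1:
                   D          G          E
  I            2.113      9.851     0.0586
  C         -0.04059    0.08118    0.08118
  E            2.072      9.932     0.1398
  solve Keq expr → x = 0.04059; check Q = 0.93
Then add 0.04265 M of E.
Step 2:
                   D          G          E
  I            2.072      9.932     0.1824
  C          0.02068   -0.04137   -0.04137
  E            2.093      9.891     0.1411
  solve Keq expr → x = -0.02068; check Q = 0.93
Then add 0.06377 M of E.
Step 3:
                   D          G          E
  I            2.093      9.891     0.2048
  C          0.03092   -0.06184   -0.06184
  E            2.124      9.829      0.143
  solve Keq expr → x = -0.03092; check Q = 0.93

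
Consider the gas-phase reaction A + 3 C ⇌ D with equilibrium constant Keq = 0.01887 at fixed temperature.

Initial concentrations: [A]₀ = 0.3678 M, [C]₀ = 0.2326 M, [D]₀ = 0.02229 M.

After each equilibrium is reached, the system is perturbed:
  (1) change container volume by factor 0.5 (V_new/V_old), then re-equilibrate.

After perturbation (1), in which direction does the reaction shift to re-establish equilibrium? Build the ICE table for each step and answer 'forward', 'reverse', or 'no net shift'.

Q₀ = 4.816 vs Keq = 0.01887 ⇒ Q>K, reverse
Step 1:
                   A          C          D
  init        0.3678     0.2326    0.02229
  Δ          0.02209    0.06628   -0.02209
  eq          0.3899     0.2989 1.9643e-04
  solve Keq expr → x = -0.02209; check Q = 0.01887
Then change container volume by factor 0.5 (V_new/V_old).
Step 2:
                   A          C          D
  init        0.7798     0.5978 3.9286e-04
  Δ        -0.002618  -0.007853   0.002618
  eq          0.7772     0.5899   0.003011
  solve Keq expr → x = 0.002618; check Q = 0.01887

Direction: forward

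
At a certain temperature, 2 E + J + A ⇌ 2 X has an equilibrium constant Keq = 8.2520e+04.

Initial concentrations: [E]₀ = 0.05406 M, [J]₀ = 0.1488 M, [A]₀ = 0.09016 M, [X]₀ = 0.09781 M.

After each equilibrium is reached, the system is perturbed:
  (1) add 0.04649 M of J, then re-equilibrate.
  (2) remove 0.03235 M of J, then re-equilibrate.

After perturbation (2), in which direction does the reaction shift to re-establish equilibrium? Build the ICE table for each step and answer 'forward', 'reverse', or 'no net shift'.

Direction: reverse

Q₀ = 244 vs Keq = 8.2520e+04 ⇒ Q<K, forward
Step 1:
                  E         J         A         X
  init      0.05406    0.1488   0.09016   0.09781
  Δ        -0.04844  -0.02422  -0.02422   0.04844
  eq       0.005617    0.1246   0.06594    0.1463
  solve Keq expr → x = 0.02422; check Q = 8.2520e+04
Then add 0.04649 M of J.
Step 2:
                  E         J         A         X
  init     0.005617    0.1711   0.06594    0.1463
  Δ       -7.7838e-04 -3.8919e-04 -3.8919e-04 7.7838e-04
  eq       0.004839    0.1707   0.06555     0.147
  solve Keq expr → x = 3.8919e-04; check Q = 8.2520e+04
Then remove 0.03235 M of J.
Step 3:
                  E         J         A         X
  init     0.004839    0.1383   0.06555     0.147
  Δ       5.0266e-04 2.5133e-04 2.5133e-04 -5.0266e-04
  eq       0.005342    0.1386    0.0658    0.1465
  solve Keq expr → x = -2.5133e-04; check Q = 8.2520e+04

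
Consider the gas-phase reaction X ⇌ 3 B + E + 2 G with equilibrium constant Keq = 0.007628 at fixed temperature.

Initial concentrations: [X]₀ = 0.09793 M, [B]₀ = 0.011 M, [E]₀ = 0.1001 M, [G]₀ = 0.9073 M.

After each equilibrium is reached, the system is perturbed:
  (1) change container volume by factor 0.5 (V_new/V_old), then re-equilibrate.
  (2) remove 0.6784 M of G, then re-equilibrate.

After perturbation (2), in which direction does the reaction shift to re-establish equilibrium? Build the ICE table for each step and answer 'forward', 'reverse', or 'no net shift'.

Q₀ = 1.1199e-06 vs Keq = 0.007628 ⇒ Q<K, forward
Step 1:
                    X           B           E           G
  init        0.09793       0.011      0.1001      0.9073
  Δ          -0.04384      0.1315     0.04384     0.08768
  eq          0.05409      0.1425      0.1439       0.995
  solve Keq expr → x = 0.04384; check Q = 0.007628
Then change container volume by factor 0.5 (V_new/V_old).
Step 2:
                    X           B           E           G
  init         0.1082      0.2851      0.2879        1.99
  Δ           0.05651     -0.1695    -0.05651      -0.113
  eq           0.1647      0.1155      0.2314       1.877
  solve Keq expr → x = -0.05651; check Q = 0.007628
Then remove 0.6784 M of G.
Step 3:
                    X           B           E           G
  init         0.1647      0.1155      0.2314       1.199
  Δ          -0.01088     0.03265     0.01088     0.02177
  eq           0.1538      0.1482      0.2423        1.22
  solve Keq expr → x = 0.01088; check Q = 0.007628

Direction: forward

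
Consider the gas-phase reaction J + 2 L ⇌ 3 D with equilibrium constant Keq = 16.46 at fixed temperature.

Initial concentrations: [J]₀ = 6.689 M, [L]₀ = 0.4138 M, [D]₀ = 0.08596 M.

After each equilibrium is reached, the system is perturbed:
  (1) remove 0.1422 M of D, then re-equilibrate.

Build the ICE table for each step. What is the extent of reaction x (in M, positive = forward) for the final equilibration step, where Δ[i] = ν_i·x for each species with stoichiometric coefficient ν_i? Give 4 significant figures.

x = 0.006685 M

Q₀ = 5.5456e-04 vs Keq = 16.46 ⇒ Q<K, forward
Step 1:
                    J           L           D
  Initial       6.689      0.4138     0.08596
  Change      -0.1825     -0.3651      0.5476
  Equil         6.506     0.04873      0.6336
  solve Keq expr → x = 0.1825; check Q = 16.46
Then remove 0.1422 M of D.
Step 2:
                    J           L           D
  Initial       6.506     0.04873      0.4914
  Change    -0.006685    -0.01337     0.02006
  Equil           6.5     0.03536      0.5114
  solve Keq expr → x = 0.006685; check Q = 16.46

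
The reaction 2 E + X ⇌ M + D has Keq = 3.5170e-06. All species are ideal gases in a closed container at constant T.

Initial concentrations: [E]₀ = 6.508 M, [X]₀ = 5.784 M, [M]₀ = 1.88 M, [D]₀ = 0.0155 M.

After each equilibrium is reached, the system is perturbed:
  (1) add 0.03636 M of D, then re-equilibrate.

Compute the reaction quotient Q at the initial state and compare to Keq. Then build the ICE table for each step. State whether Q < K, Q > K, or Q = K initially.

Q₀ = 1.1895e-04; Q > K (proceeds reverse)

Q₀ = 1.1895e-04 vs Keq = 3.5170e-06 ⇒ Q>K, reverse
Step 1:
                  E         X         M         D
  I           6.508     5.784      1.88    0.0155
  C         0.03007   0.01503  -0.01503  -0.01503
  E           6.538     5.799     1.865 4.6747e-04
  solve Keq expr → x = -0.01503; check Q = 3.5170e-06
Then add 0.03636 M of D.
Step 2:
                  E         X         M         D
  I           6.538     5.799     1.865   0.03683
  C         0.07267   0.03634  -0.03634  -0.03634
  E           6.611     5.835     1.829 4.9047e-04
  solve Keq expr → x = -0.03634; check Q = 3.5170e-06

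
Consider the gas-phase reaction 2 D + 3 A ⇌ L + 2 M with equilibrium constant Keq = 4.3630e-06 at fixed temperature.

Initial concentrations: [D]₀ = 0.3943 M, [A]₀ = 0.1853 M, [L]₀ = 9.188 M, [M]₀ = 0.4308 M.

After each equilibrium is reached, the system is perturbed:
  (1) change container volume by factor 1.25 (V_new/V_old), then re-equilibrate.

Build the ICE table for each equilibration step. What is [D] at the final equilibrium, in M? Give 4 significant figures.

Q₀ = 1724 vs Keq = 4.3630e-06 ⇒ Q>K, reverse
Step 1:
                   D          A          L          M
  init        0.3943     0.1853      9.188     0.4308
  Δ           0.4304     0.6455    -0.2152    -0.4304
  eq          0.8247     0.8308      8.973 4.3550e-04
  solve Keq expr → x = -0.2152; check Q = 4.3630e-06
Then change container volume by factor 1.25 (V_new/V_old).
Step 2:
                   D          A          L          M
  init        0.6597     0.6647      7.178 3.4840e-04
  Δ       6.9584e-05 1.0438e-04 -3.4792e-05 -6.9584e-05
  eq          0.6598     0.6648      7.178 2.7881e-04
  solve Keq expr → x = -3.4792e-05; check Q = 4.3630e-06

[D]_eq = 0.6598 M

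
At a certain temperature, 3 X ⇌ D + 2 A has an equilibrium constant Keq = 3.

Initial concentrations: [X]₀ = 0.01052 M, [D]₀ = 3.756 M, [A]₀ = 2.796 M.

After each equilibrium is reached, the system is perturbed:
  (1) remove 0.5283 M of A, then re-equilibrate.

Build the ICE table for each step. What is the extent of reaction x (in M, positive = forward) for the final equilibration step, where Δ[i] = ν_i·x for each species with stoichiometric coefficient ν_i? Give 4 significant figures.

x = 0.07197 M

Q₀ = 2.5220e+07 vs Keq = 3 ⇒ Q>K, reverse
Step 1:
                    X           D           A
  Initial     0.01052       3.756       2.796
  Change        1.506     -0.5018      -1.004
  Equil         1.516       3.254       1.792
  solve Keq expr → x = -0.5018; check Q = 3
Then remove 0.5283 M of A.
Step 2:
                    X           D           A
  Initial       1.516       3.254       1.264
  Change      -0.2159     0.07197      0.1439
  Equil           1.3       3.326       1.408
  solve Keq expr → x = 0.07197; check Q = 3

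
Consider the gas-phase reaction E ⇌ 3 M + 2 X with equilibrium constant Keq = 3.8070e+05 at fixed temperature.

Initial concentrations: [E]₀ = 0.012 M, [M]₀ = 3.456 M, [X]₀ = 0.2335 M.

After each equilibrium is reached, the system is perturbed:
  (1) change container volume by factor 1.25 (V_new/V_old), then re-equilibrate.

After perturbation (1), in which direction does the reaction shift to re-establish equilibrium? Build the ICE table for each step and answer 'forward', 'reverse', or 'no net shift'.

Q₀ = 187.5 vs Keq = 3.8070e+05 ⇒ Q<K, forward
Step 1:
                   E          M          X
  init         0.012      3.456     0.2335
  Δ         -0.01199    0.03598    0.02399
  eq      7.4154e-06      3.492     0.2575
  solve Keq expr → x = 0.01199; check Q = 3.8070e+05
Then change container volume by factor 1.25 (V_new/V_old).
Step 2:
                   E          M          X
  init    5.9323e-06      2.794      0.206
  Δ       -3.5023e-06 1.0507e-05 7.0045e-06
  eq      2.4301e-06      2.794      0.206
  solve Keq expr → x = 3.5023e-06; check Q = 3.8070e+05

Direction: forward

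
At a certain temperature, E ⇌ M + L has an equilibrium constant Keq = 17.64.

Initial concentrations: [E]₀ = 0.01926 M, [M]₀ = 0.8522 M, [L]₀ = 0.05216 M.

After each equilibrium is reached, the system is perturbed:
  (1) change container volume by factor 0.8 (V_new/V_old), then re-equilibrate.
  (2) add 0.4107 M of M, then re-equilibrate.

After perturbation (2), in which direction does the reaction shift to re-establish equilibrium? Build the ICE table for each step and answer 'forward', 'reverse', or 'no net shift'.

Direction: reverse

Q₀ = 2.308 vs Keq = 17.64 ⇒ Q<K, forward
Step 1:
                   E          M          L
  Initial    0.01926     0.8522    0.05216
  Change    -0.01591    0.01591    0.01591
  Equil      0.00335     0.8681    0.06807
  solve Keq expr → x = 0.01591; check Q = 17.64
Then change container volume by factor 0.8 (V_new/V_old).
Step 2:
                   E          M          L
  Initial   0.004187      1.085    0.08509
  Change  9.8177e-04 -9.8177e-04 -9.8177e-04
  Equil     0.005169      1.084    0.08411
  solve Keq expr → x = -9.8177e-04; check Q = 17.64
Then add 0.4107 M of M.
Step 3:
                   E          M          L
  Initial   0.005169      1.495    0.08411
  Change    0.001797  -0.001797  -0.001797
  Equil     0.006967      1.493    0.08231
  solve Keq expr → x = -0.001797; check Q = 17.64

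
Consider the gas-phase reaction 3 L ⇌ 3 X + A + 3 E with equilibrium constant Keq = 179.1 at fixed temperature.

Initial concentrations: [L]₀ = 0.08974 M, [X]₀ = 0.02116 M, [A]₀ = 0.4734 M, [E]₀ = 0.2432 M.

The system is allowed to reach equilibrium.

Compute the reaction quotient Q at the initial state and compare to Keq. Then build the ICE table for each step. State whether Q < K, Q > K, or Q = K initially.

Q₀ = 8.9270e-05; Q < K (proceeds forward)

Q₀ = 8.9270e-05 vs Keq = 179.1 ⇒ Q<K, forward
Step 1:
                    L           X           A           E
  I           0.08974     0.02116      0.4734      0.2432
  C          -0.08484     0.08484     0.02828     0.08484
  E          0.004902       0.106      0.5017       0.328
  solve Keq expr → x = 0.02828; check Q = 179.1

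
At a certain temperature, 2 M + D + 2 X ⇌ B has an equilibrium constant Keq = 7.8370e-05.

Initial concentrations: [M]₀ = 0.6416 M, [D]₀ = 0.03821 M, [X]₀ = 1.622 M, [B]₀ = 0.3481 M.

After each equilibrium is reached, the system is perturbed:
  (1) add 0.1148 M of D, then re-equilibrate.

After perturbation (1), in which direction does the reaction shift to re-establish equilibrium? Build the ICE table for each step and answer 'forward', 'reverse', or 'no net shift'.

Q₀ = 8.412 vs Keq = 7.8370e-05 ⇒ Q>K, reverse
Step 1:
                  M         D         X         B
  Initial    0.6416   0.03821     1.622    0.3481
  Change     0.6956    0.3478    0.6956   -0.3478
  Equil       1.337     0.386     2.318 2.9057e-04
  solve Keq expr → x = -0.3478; check Q = 7.8370e-05
Then add 0.1148 M of D.
Step 2:
                  M         D         X         B
  Initial     1.337    0.5008     2.318 2.9057e-04
  Change  -1.7239e-04 -8.6195e-05 -1.7239e-04 8.6195e-05
  Equil       1.337    0.5007     2.317 3.7676e-04
  solve Keq expr → x = 8.6195e-05; check Q = 7.8370e-05

Direction: forward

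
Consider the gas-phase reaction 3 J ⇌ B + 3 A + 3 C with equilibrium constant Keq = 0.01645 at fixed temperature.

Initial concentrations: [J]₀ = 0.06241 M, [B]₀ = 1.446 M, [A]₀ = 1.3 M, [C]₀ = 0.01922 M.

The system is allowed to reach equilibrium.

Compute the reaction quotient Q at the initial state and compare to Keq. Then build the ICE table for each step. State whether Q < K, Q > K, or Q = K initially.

Q₀ = 0.09279; Q > K (proceeds reverse)

Q₀ = 0.09279 vs Keq = 0.01645 ⇒ Q>K, reverse
Step 1:
                    J           B           A           C
  init        0.06241       1.446         1.3     0.01922
  Δ          0.007118   -0.002373   -0.007118   -0.007118
  eq          0.06953       1.444       1.293      0.0121
  solve Keq expr → x = -0.002373; check Q = 0.01645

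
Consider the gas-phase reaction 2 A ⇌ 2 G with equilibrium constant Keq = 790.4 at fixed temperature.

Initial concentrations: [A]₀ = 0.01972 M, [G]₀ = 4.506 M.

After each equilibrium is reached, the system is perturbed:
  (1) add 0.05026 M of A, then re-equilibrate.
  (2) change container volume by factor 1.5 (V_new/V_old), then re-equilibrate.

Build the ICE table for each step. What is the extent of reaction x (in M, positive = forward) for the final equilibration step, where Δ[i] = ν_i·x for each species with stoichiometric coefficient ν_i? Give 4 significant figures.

x = 0 M

Q₀ = 5.2212e+04 vs Keq = 790.4 ⇒ Q>K, reverse
Step 1:
                    A           G
  init        0.01972       4.506
  Δ            0.1357     -0.1357
  eq           0.1554        4.37
  solve Keq expr → x = -0.06786; check Q = 790.4
Then add 0.05026 M of A.
Step 2:
                    A           G
  init         0.2057        4.37
  Δ          -0.04853     0.04853
  eq           0.1572       4.419
  solve Keq expr → x = 0.02427; check Q = 790.4
Then change container volume by factor 1.5 (V_new/V_old).
Step 3:
                    A           G
  init         0.1048       2.946
  Δ                 0           0
  eq           0.1048       2.946
  solve Keq expr → x = 0; check Q = 790.4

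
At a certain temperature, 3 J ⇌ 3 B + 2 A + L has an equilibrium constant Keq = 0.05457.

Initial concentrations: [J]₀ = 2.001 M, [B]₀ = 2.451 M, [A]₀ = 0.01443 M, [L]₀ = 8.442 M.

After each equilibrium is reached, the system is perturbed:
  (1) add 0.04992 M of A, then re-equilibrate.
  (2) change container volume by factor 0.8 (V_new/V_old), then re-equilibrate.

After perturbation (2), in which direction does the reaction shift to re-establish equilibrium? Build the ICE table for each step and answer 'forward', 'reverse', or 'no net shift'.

Q₀ = 0.00323 vs Keq = 0.05457 ⇒ Q<K, forward
Step 1:
                    J           B           A           L
  init          2.001       2.451     0.01443       8.442
  Δ           -0.0602      0.0602     0.04013     0.02007
  eq            1.941       2.511     0.05456       8.462
  solve Keq expr → x = 0.02007; check Q = 0.05457
Then add 0.04992 M of A.
Step 2:
                    J           B           A           L
  init          1.941       2.511      0.1045       8.462
  Δ           0.06693    -0.06693    -0.04462    -0.02231
  eq            2.008       2.444     0.05986        8.44
  solve Keq expr → x = -0.02231; check Q = 0.05457
Then change container volume by factor 0.8 (V_new/V_old).
Step 3:
                    J           B           A           L
  init           2.51       3.055     0.07483       10.55
  Δ           0.02929    -0.02929    -0.01953   -0.009763
  eq            2.539       3.026      0.0553       10.54
  solve Keq expr → x = -0.009763; check Q = 0.05457

Direction: reverse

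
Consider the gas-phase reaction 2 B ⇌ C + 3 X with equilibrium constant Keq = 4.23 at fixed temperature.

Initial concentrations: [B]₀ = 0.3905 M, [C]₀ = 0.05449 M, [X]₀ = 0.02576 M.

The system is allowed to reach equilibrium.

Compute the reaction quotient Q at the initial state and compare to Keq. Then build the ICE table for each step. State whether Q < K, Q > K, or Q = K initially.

Q₀ = 6.1082e-06 vs Keq = 4.23 ⇒ Q<K, forward
Step 1:
                    B           C           X
  I            0.3905     0.05449     0.02576
  C           -0.3128      0.1564      0.4691
  E           0.07774      0.2109      0.4949
  solve Keq expr → x = 0.1564; check Q = 4.23

Q₀ = 6.1082e-06; Q < K (proceeds forward)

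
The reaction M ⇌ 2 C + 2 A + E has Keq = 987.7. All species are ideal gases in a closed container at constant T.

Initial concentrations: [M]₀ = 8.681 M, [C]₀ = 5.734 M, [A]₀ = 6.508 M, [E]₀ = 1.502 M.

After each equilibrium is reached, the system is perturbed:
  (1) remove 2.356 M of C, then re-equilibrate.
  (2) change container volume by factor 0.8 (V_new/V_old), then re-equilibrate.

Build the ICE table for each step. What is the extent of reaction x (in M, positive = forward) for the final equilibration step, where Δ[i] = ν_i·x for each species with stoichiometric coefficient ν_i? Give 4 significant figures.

Q₀ = 240.9 vs Keq = 987.7 ⇒ Q<K, forward
Step 1:
                    M           C           A           E
  init          8.681       5.734       6.508       1.502
  Δ           -0.7722       1.544       1.544      0.7722
  eq            7.909       7.278       8.052       2.274
  solve Keq expr → x = 0.7722; check Q = 987.7
Then remove 2.356 M of C.
Step 2:
                    M           C           A           E
  init          7.909       4.922       8.052       2.274
  Δ           -0.4472      0.8943      0.8943      0.4472
  eq            7.462       5.817       8.947       2.721
  solve Keq expr → x = 0.4472; check Q = 987.7
Then change container volume by factor 0.8 (V_new/V_old).
Step 3:
                    M           C           A           E
  init          9.327       7.271       11.18       3.402
  Δ            0.6318      -1.264      -1.264     -0.6318
  eq            9.959       6.007        9.92        2.77
  solve Keq expr → x = -0.6318; check Q = 987.7

x = -0.6318 M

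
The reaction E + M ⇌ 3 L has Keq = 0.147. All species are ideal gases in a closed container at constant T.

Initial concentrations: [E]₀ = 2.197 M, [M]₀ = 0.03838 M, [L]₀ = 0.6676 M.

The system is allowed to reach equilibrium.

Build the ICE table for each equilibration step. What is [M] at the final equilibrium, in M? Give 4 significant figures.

Q₀ = 3.529 vs Keq = 0.147 ⇒ Q>K, reverse
Step 1:
                   E          M          L
  init         2.197    0.03838     0.6676
  Δ           0.1019     0.1019    -0.3057
  eq           2.299     0.1403     0.3619
  solve Keq expr → x = -0.1019; check Q = 0.147

[M]_eq = 0.1403 M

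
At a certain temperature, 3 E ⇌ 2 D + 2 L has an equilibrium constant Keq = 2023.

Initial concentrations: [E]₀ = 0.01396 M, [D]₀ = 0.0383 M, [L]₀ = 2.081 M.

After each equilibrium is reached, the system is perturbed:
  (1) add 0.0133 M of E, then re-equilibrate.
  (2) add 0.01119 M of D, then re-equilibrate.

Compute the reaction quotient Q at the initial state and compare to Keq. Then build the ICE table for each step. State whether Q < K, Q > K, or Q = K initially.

Q₀ = 2335 vs Keq = 2023 ⇒ Q>K, reverse
Step 1:
                  E         D         L
  Initial   0.01396    0.0383     2.081
  Change  5.8264e-04 -3.8843e-04 -3.8843e-04
  Equil     0.01454   0.03791     2.081
  solve Keq expr → x = -1.9421e-04; check Q = 2023
Then add 0.0133 M of E.
Step 2:
                  E         D         L
  Initial   0.02784   0.03791     2.081
  Change   -0.01138  0.007586  0.007586
  Equil     0.01646    0.0455     2.088
  solve Keq expr → x = 0.003793; check Q = 2023
Then add 0.01119 M of D.
Step 3:
                  E         D         L
  Initial   0.01646   0.05669     2.088
  Change   0.002252 -0.001501 -0.001501
  Equil     0.01872   0.05519     2.087
  solve Keq expr → x = -7.5074e-04; check Q = 2023

Q₀ = 2335; Q > K (proceeds reverse)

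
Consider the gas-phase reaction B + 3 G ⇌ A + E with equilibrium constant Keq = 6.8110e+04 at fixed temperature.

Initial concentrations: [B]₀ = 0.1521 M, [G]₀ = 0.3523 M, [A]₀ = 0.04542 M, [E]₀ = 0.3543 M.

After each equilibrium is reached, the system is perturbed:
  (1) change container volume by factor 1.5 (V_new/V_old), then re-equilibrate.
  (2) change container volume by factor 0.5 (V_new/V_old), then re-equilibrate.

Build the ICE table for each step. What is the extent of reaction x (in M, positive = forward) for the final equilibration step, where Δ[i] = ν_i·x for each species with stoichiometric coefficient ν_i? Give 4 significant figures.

x = 0.005559 M

Q₀ = 2.42 vs Keq = 6.8110e+04 ⇒ Q<K, forward
Step 1:
                    B           G           A           E
  Initial      0.1521      0.3523     0.04542      0.3543
  Change      -0.1079     -0.3236      0.1079      0.1079
  Equil       0.04422     0.02865      0.1533      0.4622
  solve Keq expr → x = 0.1079; check Q = 6.8110e+04
Then change container volume by factor 1.5 (V_new/V_old).
Step 2:
                    B           G           A           E
  Initial     0.02948      0.0191      0.1022      0.3081
  Change     0.001754    0.005263   -0.001754   -0.001754
  Equil       0.03123     0.02437      0.1004      0.3064
  solve Keq expr → x = -0.001754; check Q = 6.8110e+04
Then change container volume by factor 0.5 (V_new/V_old).
Step 3:
                    B           G           A           E
  Initial     0.06247     0.04873      0.2009      0.6127
  Change    -0.005559    -0.01668    0.005559    0.005559
  Equil       0.05691     0.03205      0.2065      0.6183
  solve Keq expr → x = 0.005559; check Q = 6.8110e+04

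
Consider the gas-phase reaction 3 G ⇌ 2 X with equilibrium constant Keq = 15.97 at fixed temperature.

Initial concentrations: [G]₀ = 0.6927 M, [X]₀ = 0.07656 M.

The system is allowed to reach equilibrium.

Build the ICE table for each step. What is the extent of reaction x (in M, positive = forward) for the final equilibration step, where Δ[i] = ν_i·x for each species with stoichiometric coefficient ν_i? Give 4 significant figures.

x = 0.1596 M

Q₀ = 0.01763 vs Keq = 15.97 ⇒ Q<K, forward
Step 1:
                   G          X
  init        0.6927    0.07656
  Δ          -0.4787     0.3191
  eq           0.214     0.3957
  solve Keq expr → x = 0.1596; check Q = 15.97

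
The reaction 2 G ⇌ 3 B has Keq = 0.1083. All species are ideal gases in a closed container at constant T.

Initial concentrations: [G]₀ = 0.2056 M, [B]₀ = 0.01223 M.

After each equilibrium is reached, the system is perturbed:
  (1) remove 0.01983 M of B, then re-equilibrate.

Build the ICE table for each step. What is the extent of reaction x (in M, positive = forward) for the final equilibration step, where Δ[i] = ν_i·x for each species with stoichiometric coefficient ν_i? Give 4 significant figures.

Q₀ = 4.3275e-05 vs Keq = 0.1083 ⇒ Q<K, forward
Step 1:
                    G           B
  Initial      0.2056     0.01223
  Change     -0.07404      0.1111
  Equil        0.1316      0.1233
  solve Keq expr → x = 0.03702; check Q = 0.1083
Then remove 0.01983 M of B.
Step 2:
                    G           B
  Initial      0.1316      0.1035
  Change    -0.009299     0.01395
  Equil        0.1223      0.1174
  solve Keq expr → x = 0.00465; check Q = 0.1083

x = 0.00465 M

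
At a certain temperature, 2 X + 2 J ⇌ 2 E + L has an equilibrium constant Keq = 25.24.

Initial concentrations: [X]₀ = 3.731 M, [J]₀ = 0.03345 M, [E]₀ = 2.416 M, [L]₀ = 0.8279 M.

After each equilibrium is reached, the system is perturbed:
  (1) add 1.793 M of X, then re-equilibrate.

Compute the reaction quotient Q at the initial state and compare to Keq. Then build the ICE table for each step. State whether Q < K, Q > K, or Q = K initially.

Q₀ = 310.3; Q > K (proceeds reverse)

Q₀ = 310.3 vs Keq = 25.24 ⇒ Q>K, reverse
Step 1:
                   X          J          E          L
  Initial      3.731    0.03345      2.416     0.8279
  Change     0.07536    0.07536   -0.07536   -0.03768
  Equil        3.806     0.1088      2.341     0.7902
  solve Keq expr → x = -0.03768; check Q = 25.24
Then add 1.793 M of X.
Step 2:
                   X          J          E          L
  Initial      5.599     0.1088      2.341     0.7902
  Change     -0.0326    -0.0326     0.0326     0.0163
  Equil        5.567    0.07621      2.373     0.8065
  solve Keq expr → x = 0.0163; check Q = 25.24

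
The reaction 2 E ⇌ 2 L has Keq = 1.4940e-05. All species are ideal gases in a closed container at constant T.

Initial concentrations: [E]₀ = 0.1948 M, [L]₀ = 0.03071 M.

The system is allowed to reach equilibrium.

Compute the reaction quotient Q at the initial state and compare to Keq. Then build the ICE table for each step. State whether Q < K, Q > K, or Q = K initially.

Q₀ = 0.02485 vs Keq = 1.4940e-05 ⇒ Q>K, reverse
Step 1:
                    E           L
  init         0.1948     0.03071
  Δ           0.02984    -0.02984
  eq           0.2246  8.6829e-04
  solve Keq expr → x = -0.01492; check Q = 1.4940e-05

Q₀ = 0.02485; Q > K (proceeds reverse)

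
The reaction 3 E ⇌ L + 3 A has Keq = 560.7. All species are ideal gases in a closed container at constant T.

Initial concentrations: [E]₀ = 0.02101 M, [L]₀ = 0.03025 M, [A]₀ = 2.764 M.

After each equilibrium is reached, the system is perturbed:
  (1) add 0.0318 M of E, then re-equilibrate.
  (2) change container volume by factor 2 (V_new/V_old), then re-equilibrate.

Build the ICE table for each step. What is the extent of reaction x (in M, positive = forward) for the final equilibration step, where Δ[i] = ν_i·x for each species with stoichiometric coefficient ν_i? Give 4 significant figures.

Q₀ = 6.8875e+04 vs Keq = 560.7 ⇒ Q>K, reverse
Step 1:
                   E          L          A
  Initial    0.02101    0.03025      2.764
  Change     0.05444   -0.01815   -0.05444
  Equil      0.07545     0.0121       2.71
  solve Keq expr → x = -0.01815; check Q = 560.7
Then add 0.0318 M of E.
Step 2:
                   E          L          A
  Initial     0.1072     0.0121       2.71
  Change    -0.01953   0.006511    0.01953
  Equil      0.08771    0.01862      2.729
  solve Keq expr → x = 0.006511; check Q = 560.7
Then change container volume by factor 2 (V_new/V_old).
Step 3:
                   E          L          A
  Initial    0.04386   0.009308      1.365
  Change   -0.006396   0.002132   0.006396
  Equil      0.03746    0.01144      1.371
  solve Keq expr → x = 0.002132; check Q = 560.7

x = 0.002132 M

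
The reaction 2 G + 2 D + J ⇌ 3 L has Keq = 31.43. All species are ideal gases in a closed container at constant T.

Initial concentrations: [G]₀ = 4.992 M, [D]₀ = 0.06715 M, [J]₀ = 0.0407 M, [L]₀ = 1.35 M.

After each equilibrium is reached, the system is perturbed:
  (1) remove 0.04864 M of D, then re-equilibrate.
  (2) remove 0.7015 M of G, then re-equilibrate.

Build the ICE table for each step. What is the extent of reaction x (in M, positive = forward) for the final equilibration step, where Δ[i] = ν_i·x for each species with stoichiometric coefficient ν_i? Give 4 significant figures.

x = -0.006443 M

Q₀ = 538 vs Keq = 31.43 ⇒ Q>K, reverse
Step 1:
                   G          D          J          L
  I            4.992    0.06715     0.0407       1.35
  C          0.09191    0.09191    0.04595    -0.1379
  E            5.084     0.1591    0.08665      1.212
  solve Keq expr → x = -0.04595; check Q = 31.43
Then remove 0.04864 M of D.
Step 2:
                   G          D          J          L
  I            5.084     0.1104    0.08665      1.212
  C          0.02848    0.02848    0.01424   -0.04273
  E            5.112     0.1389     0.1009      1.169
  solve Keq expr → x = -0.01424; check Q = 31.43
Then remove 0.7015 M of G.
Step 3:
                   G          D          J          L
  I            4.411     0.1389     0.1009      1.169
  C          0.01289    0.01289   0.006443   -0.01933
  E            4.424     0.1518     0.1073       1.15
  solve Keq expr → x = -0.006443; check Q = 31.43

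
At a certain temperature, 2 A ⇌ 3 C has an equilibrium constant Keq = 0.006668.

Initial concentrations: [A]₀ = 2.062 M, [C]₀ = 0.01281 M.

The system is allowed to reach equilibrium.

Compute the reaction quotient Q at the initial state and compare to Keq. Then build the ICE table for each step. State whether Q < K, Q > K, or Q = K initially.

Q₀ = 4.9439e-07; Q < K (proceeds forward)

Q₀ = 4.9439e-07 vs Keq = 0.006668 ⇒ Q<K, forward
Step 1:
                   A          C
  I            2.062    0.01281
  C          -0.1826     0.2738
  E            1.879     0.2866
  solve Keq expr → x = 0.09128; check Q = 0.006668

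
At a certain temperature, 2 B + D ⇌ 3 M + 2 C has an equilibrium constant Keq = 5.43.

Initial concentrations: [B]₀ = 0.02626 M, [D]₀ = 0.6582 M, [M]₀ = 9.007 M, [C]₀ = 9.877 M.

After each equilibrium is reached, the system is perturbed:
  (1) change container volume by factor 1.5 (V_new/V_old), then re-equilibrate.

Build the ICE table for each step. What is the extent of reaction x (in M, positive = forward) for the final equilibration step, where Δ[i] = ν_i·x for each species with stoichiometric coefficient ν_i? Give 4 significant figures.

x = 0.09552 M

Q₀ = 1.5705e+08 vs Keq = 5.43 ⇒ Q>K, reverse
Step 1:
                    B           D           M           C
  init        0.02626      0.6582       9.007       9.877
  Δ             4.509       2.255      -6.764      -4.509
  eq            4.535       2.913       2.243       5.368
  solve Keq expr → x = -2.255; check Q = 5.43
Then change container volume by factor 1.5 (V_new/V_old).
Step 2:
                    B           D           M           C
  init          3.024       1.942       1.496       3.579
  Δ            -0.191    -0.09552      0.2866       0.191
  eq            2.833       1.846       1.782        3.77
  solve Keq expr → x = 0.09552; check Q = 5.43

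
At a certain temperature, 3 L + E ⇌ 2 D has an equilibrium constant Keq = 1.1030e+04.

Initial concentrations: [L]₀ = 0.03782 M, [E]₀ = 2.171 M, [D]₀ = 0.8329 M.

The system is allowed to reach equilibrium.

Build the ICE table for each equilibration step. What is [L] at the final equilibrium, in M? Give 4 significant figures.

[L]_eq = 0.03084 M

Q₀ = 5907 vs Keq = 1.1030e+04 ⇒ Q<K, forward
Step 1:
                    L           E           D
  I           0.03782       2.171      0.8329
  C         -0.006982   -0.002327    0.004655
  E           0.03084       2.169      0.8376
  solve Keq expr → x = 0.002327; check Q = 1.1030e+04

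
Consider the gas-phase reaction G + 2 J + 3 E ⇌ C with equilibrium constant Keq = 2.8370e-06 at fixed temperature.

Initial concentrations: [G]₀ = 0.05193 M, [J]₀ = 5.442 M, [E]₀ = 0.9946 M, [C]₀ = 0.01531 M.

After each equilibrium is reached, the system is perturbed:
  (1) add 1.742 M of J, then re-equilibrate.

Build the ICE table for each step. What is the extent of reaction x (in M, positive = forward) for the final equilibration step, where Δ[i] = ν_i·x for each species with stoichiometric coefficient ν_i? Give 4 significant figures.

x = 4.7477e-06 M

Q₀ = 0.01012 vs Keq = 2.8370e-06 ⇒ Q>K, reverse
Step 1:
                   G          J          E          C
  I          0.05193      5.442     0.9946    0.01531
  C           0.0153    0.03061    0.04591    -0.0153
  E          0.06723      5.473      1.041 6.4354e-06
  solve Keq expr → x = -0.0153; check Q = 2.8370e-06
Then add 1.742 M of J.
Step 2:
                   G          J          E          C
  I          0.06723      7.215      1.041 6.4354e-06
  C       -4.7477e-06 -9.4954e-06 -1.4243e-05 4.7477e-06
  E          0.06723      7.215       1.04 1.1183e-05
  solve Keq expr → x = 4.7477e-06; check Q = 2.8370e-06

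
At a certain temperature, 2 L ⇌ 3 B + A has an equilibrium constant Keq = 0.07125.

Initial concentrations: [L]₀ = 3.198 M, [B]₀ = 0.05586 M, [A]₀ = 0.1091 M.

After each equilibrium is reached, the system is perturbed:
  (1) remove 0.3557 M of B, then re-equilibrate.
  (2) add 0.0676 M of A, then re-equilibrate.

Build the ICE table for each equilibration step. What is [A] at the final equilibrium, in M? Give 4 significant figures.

[A]_eq = 0.5747 M

Q₀ = 1.8594e-06 vs Keq = 0.07125 ⇒ Q<K, forward
Step 1:
                   L          B          A
  I            3.198    0.05586     0.1091
  C          -0.6456     0.9684     0.3228
  E            2.552      1.024     0.4319
  solve Keq expr → x = 0.3228; check Q = 0.07125
Then remove 0.3557 M of B.
Step 2:
                   L          B          A
  I            2.552     0.6686     0.4319
  C          -0.1689     0.2534    0.08447
  E            2.383      0.922     0.5164
  solve Keq expr → x = 0.08447; check Q = 0.07125
Then add 0.0676 M of A.
Step 3:
                   L          B          A
  I            2.383      0.922      0.584
  C          0.01849   -0.02773  -0.009244
  E            2.402     0.8943     0.5747
  solve Keq expr → x = -0.009244; check Q = 0.07125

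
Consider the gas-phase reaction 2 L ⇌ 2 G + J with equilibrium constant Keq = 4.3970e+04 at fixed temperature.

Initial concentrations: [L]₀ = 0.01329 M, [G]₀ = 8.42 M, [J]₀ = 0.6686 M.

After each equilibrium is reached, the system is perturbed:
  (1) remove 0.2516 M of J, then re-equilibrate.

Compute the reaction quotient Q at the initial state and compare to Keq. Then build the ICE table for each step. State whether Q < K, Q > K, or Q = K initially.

Q₀ = 2.6837e+05; Q > K (proceeds reverse)

Q₀ = 2.6837e+05 vs Keq = 4.3970e+04 ⇒ Q>K, reverse
Step 1:
                  L         G         J
  init      0.01329      8.42    0.6686
  Δ         0.01923  -0.01923 -0.009616
  eq        0.03252     8.401     0.659
  solve Keq expr → x = -0.009616; check Q = 4.3970e+04
Then remove 0.2516 M of J.
Step 2:
                  L         G         J
  init      0.03252     8.401    0.4074
  Δ       -0.006824  0.006824  0.003412
  eq         0.0257     8.408    0.4108
  solve Keq expr → x = 0.003412; check Q = 4.3970e+04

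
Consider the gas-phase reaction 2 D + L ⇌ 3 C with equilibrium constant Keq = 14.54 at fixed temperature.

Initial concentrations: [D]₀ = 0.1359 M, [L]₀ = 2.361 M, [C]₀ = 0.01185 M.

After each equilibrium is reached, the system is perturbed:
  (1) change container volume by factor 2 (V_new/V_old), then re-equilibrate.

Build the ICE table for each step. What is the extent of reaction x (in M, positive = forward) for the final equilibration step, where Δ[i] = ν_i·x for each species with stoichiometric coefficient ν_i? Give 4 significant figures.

Q₀ = 3.8161e-05 vs Keq = 14.54 ⇒ Q<K, forward
Step 1:
                   D          L          C
  Initial     0.1359      2.361    0.01185
  Change     -0.1212   -0.06059     0.1818
  Equil      0.01473        2.3     0.1936
  solve Keq expr → x = 0.06059; check Q = 14.54
Then change container volume by factor 2 (V_new/V_old).
Step 2:
                   D          L          C
  Initial   0.007365       1.15     0.0968
  Change           0          0          0
  Equil     0.007365       1.15     0.0968
  solve Keq expr → x = 0; check Q = 14.54

x = 0 M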